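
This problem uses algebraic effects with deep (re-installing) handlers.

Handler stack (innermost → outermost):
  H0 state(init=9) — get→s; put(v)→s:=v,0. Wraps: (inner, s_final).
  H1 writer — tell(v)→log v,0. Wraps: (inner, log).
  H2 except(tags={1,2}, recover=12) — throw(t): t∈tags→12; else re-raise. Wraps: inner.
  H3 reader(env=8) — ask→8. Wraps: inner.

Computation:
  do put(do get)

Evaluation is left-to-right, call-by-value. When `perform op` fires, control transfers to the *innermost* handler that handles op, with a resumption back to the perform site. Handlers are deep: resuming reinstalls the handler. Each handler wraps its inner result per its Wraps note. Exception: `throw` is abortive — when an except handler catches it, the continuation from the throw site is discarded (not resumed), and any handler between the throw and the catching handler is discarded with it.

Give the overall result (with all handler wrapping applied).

Answer: ((0, 9), ())

Step-by-step:
get @ H0 ⇒ 9
put(9) @ H0 ⇒ s:=9
H0 returns (0, 9)
H1 returns ((0, 9), ())
H2 returns ((0, 9), ())
H3 returns ((0, 9), ())
= ((0, 9), ())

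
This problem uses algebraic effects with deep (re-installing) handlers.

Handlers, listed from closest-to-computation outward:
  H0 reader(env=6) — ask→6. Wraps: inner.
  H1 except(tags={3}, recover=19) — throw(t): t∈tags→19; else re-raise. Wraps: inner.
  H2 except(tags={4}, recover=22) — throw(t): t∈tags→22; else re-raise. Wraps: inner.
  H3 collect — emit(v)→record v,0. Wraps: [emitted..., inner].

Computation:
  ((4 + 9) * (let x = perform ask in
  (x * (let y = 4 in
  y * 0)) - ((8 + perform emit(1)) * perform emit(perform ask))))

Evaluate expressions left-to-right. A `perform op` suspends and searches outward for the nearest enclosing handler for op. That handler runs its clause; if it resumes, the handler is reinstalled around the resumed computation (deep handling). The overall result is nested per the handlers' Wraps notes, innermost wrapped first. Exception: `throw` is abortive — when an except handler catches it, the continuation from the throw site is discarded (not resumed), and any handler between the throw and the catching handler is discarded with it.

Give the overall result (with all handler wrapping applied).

Answer: [1, 6, 0]

Working:
ask @ H0 ⇒ 6
emit(1) @ H3 ⇒ out+=1
ask @ H0 ⇒ 6
emit(6) @ H3 ⇒ out+=6
H0 returns 0
H1 returns 0
H2 returns 0
H3 returns [1, 6, 0]
= [1, 6, 0]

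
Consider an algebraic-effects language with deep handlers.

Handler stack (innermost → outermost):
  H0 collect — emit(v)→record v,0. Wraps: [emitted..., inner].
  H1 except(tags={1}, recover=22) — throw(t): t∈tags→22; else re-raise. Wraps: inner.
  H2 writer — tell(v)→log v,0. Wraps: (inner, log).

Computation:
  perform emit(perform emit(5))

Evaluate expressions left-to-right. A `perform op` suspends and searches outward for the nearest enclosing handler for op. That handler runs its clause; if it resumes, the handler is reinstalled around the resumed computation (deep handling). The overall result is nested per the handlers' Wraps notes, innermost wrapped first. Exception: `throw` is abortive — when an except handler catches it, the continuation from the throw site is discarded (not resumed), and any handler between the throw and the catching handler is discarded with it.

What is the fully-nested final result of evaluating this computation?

Answer: ([5, 0, 0], ())

Working:
emit(5) @ H0 ⇒ out+=5
emit(0) @ H0 ⇒ out+=0
H0 returns [5, 0, 0]
H1 returns [5, 0, 0]
H2 returns ([5, 0, 0], ())
= ([5, 0, 0], ())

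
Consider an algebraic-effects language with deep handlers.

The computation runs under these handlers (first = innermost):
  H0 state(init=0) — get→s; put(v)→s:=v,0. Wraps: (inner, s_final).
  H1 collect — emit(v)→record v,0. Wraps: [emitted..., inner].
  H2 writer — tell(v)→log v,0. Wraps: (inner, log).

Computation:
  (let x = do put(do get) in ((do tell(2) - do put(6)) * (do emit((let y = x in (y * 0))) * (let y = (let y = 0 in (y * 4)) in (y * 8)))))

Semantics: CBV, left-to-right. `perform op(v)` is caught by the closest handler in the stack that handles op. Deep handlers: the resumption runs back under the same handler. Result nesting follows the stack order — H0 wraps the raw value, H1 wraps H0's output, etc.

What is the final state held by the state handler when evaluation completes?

Step-by-step:
get @ H0 ⇒ 0
put(0) @ H0 ⇒ s:=0
tell(2) @ H2 ⇒ log+=2
put(6) @ H0 ⇒ s:=6
emit(0) @ H1 ⇒ out+=0
H0 returns (0, 6)
H1 returns [0, (0, 6)]
H2 returns ([0, (0, 6)], (2))
= ([0, (0, 6)], (2))

Answer: 6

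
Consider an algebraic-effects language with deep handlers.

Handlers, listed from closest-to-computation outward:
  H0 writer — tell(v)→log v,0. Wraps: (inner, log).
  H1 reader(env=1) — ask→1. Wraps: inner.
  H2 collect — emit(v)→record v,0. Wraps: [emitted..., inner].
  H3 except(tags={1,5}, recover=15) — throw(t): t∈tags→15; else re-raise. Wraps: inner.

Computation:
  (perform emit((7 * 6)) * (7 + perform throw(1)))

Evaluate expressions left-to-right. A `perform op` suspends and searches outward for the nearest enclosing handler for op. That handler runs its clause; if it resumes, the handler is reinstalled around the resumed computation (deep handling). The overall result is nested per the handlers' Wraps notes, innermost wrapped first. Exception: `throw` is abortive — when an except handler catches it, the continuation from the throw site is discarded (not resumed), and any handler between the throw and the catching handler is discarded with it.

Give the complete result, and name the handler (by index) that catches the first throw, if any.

Answer: 15 ; first throw caught by: H3

Step-by-step:
emit(42) @ H2 ⇒ out+=42
throw(1) @ H3 caught ⇒ 15
= 15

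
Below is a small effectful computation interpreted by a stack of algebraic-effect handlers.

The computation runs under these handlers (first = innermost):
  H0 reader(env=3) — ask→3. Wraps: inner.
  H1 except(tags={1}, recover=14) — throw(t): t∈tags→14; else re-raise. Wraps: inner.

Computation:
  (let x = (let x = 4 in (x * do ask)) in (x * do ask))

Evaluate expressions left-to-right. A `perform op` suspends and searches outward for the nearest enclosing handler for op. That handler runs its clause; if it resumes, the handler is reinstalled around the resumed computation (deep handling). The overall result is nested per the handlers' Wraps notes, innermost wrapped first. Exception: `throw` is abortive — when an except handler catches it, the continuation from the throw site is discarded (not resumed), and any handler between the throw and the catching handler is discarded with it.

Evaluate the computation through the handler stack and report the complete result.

Answer: 36

Evaluation trace:
ask @ H0 ⇒ 3
ask @ H0 ⇒ 3
H0 returns 36
H1 returns 36
= 36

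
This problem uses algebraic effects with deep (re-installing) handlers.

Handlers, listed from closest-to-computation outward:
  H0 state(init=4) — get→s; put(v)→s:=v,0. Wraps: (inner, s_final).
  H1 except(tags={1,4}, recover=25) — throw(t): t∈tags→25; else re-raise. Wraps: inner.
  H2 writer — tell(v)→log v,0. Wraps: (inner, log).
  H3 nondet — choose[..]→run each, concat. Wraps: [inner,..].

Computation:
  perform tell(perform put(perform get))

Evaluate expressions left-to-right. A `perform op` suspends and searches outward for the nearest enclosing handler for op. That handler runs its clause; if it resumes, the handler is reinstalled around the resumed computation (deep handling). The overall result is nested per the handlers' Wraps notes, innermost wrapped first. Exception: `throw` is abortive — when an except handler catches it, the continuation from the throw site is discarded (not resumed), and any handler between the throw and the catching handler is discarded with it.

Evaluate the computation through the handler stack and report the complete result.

Step-by-step:
get @ H0 ⇒ 4
put(4) @ H0 ⇒ s:=4
tell(0) @ H2 ⇒ log+=0
H0 returns (0, 4)
H1 returns (0, 4)
H2 returns ((0, 4), (0))
H3 returns [((0, 4), (0))]
= [((0, 4), (0))]

Answer: [((0, 4), (0))]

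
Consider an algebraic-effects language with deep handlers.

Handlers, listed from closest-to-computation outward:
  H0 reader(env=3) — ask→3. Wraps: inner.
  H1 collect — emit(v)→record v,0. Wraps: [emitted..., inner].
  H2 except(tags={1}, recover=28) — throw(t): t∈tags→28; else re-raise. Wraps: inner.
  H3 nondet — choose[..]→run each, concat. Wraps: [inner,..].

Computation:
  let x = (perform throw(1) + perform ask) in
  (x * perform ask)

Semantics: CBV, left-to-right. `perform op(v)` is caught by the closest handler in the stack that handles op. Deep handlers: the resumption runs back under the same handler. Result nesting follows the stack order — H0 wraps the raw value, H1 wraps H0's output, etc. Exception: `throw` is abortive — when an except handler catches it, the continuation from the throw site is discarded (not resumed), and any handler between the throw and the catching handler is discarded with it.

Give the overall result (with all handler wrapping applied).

Answer: [28]

Evaluation trace:
throw(1) @ H2 caught ⇒ 28
H3 returns [28]
= [28]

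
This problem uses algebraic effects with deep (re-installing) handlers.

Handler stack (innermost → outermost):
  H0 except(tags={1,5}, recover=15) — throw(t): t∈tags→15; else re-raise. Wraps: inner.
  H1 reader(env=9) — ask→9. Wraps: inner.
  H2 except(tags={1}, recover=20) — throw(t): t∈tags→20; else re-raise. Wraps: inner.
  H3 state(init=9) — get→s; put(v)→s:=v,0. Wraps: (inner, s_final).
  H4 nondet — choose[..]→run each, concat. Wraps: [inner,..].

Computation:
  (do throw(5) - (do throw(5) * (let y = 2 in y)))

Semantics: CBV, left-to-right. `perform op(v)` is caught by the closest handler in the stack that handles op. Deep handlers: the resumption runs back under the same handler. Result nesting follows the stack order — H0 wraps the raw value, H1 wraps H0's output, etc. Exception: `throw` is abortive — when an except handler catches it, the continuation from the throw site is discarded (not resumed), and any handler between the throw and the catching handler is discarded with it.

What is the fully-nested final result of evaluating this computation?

Step-by-step:
throw(5) @ H0 caught ⇒ 15
H1 returns 15
H2 returns 15
H3 returns (15, 9)
H4 returns [(15, 9)]
= [(15, 9)]

Answer: [(15, 9)]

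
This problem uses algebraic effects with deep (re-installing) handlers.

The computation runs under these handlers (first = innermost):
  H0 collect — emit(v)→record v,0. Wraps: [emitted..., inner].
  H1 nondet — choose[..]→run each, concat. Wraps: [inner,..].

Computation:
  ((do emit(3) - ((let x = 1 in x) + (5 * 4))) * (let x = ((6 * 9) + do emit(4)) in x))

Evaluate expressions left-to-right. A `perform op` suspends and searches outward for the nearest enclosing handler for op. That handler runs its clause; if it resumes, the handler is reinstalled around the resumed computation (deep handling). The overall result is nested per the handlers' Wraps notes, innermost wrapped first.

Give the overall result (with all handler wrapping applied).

Answer: [[3, 4, -1134]]

Working:
emit(3) @ H0 ⇒ out+=3
emit(4) @ H0 ⇒ out+=4
H0 returns [3, 4, -1134]
H1 returns [[3, 4, -1134]]
= [[3, 4, -1134]]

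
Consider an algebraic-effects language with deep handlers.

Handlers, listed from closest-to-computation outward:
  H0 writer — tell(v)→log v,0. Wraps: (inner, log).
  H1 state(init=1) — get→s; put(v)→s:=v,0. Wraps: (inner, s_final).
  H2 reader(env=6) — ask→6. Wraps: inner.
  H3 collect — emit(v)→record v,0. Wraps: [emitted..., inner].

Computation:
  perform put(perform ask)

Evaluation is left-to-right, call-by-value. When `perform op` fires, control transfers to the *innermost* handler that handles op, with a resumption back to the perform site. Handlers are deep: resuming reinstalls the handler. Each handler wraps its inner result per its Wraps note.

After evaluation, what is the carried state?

Working:
ask @ H2 ⇒ 6
put(6) @ H1 ⇒ s:=6
H0 returns (0, ())
H1 returns ((0, ()), 6)
H2 returns ((0, ()), 6)
H3 returns [((0, ()), 6)]
= [((0, ()), 6)]

Answer: 6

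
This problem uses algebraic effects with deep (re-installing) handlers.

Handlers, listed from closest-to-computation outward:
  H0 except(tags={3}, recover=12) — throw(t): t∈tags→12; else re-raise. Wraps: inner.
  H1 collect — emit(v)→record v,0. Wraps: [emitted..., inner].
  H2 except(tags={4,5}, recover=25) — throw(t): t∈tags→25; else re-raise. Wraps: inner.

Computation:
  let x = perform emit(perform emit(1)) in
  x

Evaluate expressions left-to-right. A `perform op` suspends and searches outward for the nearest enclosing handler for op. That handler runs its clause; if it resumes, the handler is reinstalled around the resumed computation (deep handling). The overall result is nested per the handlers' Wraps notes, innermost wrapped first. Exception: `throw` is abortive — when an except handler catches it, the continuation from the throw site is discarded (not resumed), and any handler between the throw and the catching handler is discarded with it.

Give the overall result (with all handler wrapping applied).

Answer: [1, 0, 0]

Step-by-step:
emit(1) @ H1 ⇒ out+=1
emit(0) @ H1 ⇒ out+=0
H0 returns 0
H1 returns [1, 0, 0]
H2 returns [1, 0, 0]
= [1, 0, 0]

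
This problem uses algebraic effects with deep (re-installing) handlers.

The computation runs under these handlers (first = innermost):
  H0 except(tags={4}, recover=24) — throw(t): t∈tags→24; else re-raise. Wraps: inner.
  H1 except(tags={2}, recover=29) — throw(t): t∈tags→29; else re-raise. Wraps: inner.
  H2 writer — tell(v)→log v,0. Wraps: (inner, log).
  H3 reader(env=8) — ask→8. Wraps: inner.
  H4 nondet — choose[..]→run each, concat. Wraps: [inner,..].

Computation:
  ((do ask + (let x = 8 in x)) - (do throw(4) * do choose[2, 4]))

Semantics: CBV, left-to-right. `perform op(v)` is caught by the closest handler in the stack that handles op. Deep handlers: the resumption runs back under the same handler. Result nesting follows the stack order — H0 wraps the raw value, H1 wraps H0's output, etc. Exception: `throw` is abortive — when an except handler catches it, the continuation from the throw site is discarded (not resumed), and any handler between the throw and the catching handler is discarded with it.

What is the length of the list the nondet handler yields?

Answer: 1

Step-by-step:
ask @ H3 ⇒ 8
throw(4) @ H0 caught ⇒ 24
H1 returns 24
H2 returns (24, ())
H3 returns (24, ())
H4 returns [(24, ())]
= [(24, ())]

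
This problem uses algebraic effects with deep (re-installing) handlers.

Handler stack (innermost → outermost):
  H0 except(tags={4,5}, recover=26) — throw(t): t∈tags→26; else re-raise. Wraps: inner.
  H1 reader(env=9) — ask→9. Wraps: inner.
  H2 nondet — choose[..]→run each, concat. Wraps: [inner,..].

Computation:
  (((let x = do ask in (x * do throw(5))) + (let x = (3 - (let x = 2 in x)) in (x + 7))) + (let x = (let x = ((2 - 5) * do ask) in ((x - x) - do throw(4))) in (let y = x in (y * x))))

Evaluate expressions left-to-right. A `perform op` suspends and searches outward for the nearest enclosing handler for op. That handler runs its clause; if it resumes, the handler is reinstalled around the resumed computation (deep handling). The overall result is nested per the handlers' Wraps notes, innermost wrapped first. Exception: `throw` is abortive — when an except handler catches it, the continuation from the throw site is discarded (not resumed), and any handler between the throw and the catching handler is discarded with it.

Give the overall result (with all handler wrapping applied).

Answer: [26]

Evaluation trace:
ask @ H1 ⇒ 9
throw(5) @ H0 caught ⇒ 26
H1 returns 26
H2 returns [26]
= [26]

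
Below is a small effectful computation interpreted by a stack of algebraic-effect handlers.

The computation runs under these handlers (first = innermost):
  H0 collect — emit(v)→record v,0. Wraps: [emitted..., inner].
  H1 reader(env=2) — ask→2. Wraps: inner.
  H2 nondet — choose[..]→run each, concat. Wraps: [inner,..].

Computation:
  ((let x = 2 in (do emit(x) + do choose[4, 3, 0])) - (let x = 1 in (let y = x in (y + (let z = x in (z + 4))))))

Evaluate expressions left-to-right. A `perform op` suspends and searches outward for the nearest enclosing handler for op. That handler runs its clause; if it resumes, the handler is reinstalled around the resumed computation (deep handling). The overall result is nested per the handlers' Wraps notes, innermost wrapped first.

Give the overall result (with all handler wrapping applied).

Working:
emit(2) @ H0 ⇒ out+=2
choose[4, 3, 0] @ H2
  branch[0] choose=4:
    H0 returns [2, -2]
    H1 returns [2, -2]
    H2 returns [[2, -2]]
  branch[1] choose=3:
    H0 returns [2, -3]
    H1 returns [2, -3]
    H2 returns [[2, -3]]
  branch[2] choose=0:
    H0 returns [2, -6]
    H1 returns [2, -6]
    H2 returns [[2, -6]]
= [[2, -2], [2, -3], [2, -6]]

Answer: [[2, -2], [2, -3], [2, -6]]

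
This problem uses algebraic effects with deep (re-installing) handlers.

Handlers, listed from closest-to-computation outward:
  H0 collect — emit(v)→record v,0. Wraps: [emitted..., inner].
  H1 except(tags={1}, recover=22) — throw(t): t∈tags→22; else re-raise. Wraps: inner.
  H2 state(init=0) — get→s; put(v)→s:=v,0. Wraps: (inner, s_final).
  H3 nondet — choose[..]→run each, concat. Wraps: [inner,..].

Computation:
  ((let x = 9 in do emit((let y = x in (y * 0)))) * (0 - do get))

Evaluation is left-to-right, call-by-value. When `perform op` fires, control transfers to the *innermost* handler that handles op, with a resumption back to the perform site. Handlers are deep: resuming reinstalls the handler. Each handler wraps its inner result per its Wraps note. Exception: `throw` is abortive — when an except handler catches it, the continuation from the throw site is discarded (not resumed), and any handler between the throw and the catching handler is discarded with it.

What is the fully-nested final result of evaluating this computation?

Answer: [([0, 0], 0)]

Working:
emit(0) @ H0 ⇒ out+=0
get @ H2 ⇒ 0
H0 returns [0, 0]
H1 returns [0, 0]
H2 returns ([0, 0], 0)
H3 returns [([0, 0], 0)]
= [([0, 0], 0)]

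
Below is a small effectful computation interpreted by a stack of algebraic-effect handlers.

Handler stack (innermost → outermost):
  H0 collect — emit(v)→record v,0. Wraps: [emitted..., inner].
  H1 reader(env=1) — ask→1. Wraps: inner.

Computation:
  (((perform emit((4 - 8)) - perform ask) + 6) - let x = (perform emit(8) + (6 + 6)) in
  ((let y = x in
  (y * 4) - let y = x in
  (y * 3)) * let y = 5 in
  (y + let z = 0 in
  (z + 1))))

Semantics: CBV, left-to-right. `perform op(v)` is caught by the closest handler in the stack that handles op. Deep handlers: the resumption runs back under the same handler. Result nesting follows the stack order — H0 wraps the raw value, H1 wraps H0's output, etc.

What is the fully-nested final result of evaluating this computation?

Step-by-step:
emit(-4) @ H0 ⇒ out+=-4
ask @ H1 ⇒ 1
emit(8) @ H0 ⇒ out+=8
H0 returns [-4, 8, -67]
H1 returns [-4, 8, -67]
= [-4, 8, -67]

Answer: [-4, 8, -67]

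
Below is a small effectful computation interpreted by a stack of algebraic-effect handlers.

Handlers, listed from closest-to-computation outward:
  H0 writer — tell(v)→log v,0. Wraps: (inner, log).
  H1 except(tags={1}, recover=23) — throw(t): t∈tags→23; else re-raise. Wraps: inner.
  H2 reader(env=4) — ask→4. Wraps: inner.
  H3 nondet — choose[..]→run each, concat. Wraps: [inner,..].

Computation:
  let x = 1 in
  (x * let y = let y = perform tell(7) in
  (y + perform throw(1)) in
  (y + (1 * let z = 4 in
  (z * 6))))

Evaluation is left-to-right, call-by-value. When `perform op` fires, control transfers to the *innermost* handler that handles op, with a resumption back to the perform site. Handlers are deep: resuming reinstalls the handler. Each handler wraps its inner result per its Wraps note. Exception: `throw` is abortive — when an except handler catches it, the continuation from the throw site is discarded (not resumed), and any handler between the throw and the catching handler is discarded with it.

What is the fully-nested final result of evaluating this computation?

Step-by-step:
tell(7) @ H0 ⇒ log+=7
throw(1) @ H1 caught ⇒ 23
H2 returns 23
H3 returns [23]
= [23]

Answer: [23]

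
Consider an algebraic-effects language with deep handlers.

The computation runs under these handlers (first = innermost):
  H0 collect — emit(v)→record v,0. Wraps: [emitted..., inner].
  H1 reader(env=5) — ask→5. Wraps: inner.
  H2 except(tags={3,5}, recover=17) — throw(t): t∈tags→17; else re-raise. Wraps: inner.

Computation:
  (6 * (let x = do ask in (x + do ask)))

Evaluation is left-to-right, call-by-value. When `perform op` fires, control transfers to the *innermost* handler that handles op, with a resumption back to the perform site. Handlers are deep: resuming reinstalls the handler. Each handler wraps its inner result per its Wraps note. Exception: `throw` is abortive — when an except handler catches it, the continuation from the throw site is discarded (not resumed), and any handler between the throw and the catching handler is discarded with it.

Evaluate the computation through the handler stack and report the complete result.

Working:
ask @ H1 ⇒ 5
ask @ H1 ⇒ 5
H0 returns [60]
H1 returns [60]
H2 returns [60]
= [60]

Answer: [60]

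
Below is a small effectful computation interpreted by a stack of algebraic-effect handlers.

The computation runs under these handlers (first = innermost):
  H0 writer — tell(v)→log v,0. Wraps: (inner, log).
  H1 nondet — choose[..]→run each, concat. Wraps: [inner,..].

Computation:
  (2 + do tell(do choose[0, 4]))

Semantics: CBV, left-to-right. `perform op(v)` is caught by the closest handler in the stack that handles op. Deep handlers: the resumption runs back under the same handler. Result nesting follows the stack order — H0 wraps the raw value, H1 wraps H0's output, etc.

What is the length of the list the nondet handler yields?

Working:
choose[0, 4] @ H1
  branch[0] choose=0:
    tell(0) @ H0 ⇒ log+=0
    H0 returns (2, (0))
    H1 returns [(2, (0))]
  branch[1] choose=4:
    tell(4) @ H0 ⇒ log+=4
    H0 returns (2, (4))
    H1 returns [(2, (4))]
= [(2, (0)), (2, (4))]

Answer: 2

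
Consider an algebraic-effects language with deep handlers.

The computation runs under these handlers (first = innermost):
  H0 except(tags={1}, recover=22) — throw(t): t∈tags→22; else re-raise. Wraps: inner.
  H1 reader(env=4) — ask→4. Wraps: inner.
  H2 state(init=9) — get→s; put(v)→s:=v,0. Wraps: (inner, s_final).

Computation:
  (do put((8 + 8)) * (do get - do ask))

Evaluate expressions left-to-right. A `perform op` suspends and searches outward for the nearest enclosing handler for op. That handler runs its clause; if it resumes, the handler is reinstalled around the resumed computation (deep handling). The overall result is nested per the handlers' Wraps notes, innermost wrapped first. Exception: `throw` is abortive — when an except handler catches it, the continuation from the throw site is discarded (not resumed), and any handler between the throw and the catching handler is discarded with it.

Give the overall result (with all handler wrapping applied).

Evaluation trace:
put(16) @ H2 ⇒ s:=16
get @ H2 ⇒ 16
ask @ H1 ⇒ 4
H0 returns 0
H1 returns 0
H2 returns (0, 16)
= (0, 16)

Answer: (0, 16)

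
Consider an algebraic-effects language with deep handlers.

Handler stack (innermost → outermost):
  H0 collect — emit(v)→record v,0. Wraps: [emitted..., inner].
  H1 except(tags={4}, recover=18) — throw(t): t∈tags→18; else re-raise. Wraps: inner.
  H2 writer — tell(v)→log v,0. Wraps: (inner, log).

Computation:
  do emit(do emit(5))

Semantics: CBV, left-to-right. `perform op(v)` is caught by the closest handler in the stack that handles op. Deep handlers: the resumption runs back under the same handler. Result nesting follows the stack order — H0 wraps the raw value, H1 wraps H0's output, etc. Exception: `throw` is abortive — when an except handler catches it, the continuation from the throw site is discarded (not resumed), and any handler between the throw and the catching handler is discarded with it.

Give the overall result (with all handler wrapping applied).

Evaluation trace:
emit(5) @ H0 ⇒ out+=5
emit(0) @ H0 ⇒ out+=0
H0 returns [5, 0, 0]
H1 returns [5, 0, 0]
H2 returns ([5, 0, 0], ())
= ([5, 0, 0], ())

Answer: ([5, 0, 0], ())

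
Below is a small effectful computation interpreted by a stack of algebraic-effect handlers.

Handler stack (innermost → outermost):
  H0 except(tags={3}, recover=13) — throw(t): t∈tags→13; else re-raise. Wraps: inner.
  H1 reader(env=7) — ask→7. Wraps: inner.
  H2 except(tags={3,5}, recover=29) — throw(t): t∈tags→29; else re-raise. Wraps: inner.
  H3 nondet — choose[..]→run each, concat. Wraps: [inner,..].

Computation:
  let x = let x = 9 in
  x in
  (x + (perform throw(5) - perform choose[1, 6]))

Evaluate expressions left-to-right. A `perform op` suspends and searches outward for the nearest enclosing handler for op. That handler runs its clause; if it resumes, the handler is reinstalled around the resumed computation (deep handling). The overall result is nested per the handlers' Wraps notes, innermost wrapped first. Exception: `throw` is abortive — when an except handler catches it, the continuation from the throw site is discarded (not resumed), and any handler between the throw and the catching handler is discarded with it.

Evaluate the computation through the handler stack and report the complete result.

Step-by-step:
throw(5) @ H0 re-raised
throw(5) @ H2 caught ⇒ 29
H3 returns [29]
= [29]

Answer: [29]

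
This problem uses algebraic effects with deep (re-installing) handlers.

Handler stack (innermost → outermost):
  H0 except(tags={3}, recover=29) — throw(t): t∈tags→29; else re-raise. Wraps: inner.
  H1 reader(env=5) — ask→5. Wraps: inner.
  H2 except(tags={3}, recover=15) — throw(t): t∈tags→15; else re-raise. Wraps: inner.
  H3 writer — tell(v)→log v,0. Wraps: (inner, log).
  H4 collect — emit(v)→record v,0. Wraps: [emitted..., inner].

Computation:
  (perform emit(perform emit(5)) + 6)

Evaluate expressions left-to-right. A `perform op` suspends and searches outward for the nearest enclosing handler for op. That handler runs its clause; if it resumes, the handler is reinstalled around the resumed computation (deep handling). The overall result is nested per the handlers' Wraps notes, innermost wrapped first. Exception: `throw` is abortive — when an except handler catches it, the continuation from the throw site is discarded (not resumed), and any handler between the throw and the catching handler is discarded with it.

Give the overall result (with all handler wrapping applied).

Evaluation trace:
emit(5) @ H4 ⇒ out+=5
emit(0) @ H4 ⇒ out+=0
H0 returns 6
H1 returns 6
H2 returns 6
H3 returns (6, ())
H4 returns [5, 0, (6, ())]
= [5, 0, (6, ())]

Answer: [5, 0, (6, ())]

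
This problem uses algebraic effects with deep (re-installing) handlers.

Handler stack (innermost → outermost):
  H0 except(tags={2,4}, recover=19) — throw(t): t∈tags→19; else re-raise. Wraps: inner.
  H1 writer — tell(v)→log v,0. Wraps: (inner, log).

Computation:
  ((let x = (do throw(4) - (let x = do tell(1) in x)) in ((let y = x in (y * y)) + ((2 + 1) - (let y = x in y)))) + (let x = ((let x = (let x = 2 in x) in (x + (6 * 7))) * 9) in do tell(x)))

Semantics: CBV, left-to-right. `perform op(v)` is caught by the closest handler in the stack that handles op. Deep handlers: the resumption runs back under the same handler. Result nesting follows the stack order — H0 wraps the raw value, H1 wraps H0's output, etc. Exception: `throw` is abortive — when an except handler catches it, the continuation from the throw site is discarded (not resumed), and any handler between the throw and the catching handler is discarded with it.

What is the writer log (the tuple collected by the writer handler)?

Answer: ()

Working:
throw(4) @ H0 caught ⇒ 19
H1 returns (19, ())
= (19, ())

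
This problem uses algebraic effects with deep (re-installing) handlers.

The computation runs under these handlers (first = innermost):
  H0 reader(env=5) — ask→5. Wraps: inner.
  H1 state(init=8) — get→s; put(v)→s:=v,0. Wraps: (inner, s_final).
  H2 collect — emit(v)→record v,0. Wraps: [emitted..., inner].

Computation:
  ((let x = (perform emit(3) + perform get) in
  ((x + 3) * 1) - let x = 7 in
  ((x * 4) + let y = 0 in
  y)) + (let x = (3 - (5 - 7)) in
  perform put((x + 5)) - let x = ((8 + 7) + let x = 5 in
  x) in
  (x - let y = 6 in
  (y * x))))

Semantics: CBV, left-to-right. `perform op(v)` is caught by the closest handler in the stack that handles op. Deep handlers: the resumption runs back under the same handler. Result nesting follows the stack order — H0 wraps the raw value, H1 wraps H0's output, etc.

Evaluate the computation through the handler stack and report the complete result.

Answer: [3, (83, 10)]

Evaluation trace:
emit(3) @ H2 ⇒ out+=3
get @ H1 ⇒ 8
put(10) @ H1 ⇒ s:=10
H0 returns 83
H1 returns (83, 10)
H2 returns [3, (83, 10)]
= [3, (83, 10)]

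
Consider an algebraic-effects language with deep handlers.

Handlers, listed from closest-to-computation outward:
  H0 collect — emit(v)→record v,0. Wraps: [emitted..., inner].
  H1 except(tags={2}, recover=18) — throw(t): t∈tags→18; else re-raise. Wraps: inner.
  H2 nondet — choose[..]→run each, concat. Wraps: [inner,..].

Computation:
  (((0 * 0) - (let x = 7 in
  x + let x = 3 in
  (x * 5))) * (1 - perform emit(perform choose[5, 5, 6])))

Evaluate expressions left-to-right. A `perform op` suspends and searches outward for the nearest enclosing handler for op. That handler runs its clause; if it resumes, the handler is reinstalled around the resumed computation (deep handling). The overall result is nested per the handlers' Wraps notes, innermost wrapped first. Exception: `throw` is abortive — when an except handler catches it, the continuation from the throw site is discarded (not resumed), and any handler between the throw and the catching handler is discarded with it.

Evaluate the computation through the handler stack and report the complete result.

Evaluation trace:
choose[5, 5, 6] @ H2
  branch[0] choose=5:
    emit(5) @ H0 ⇒ out+=5
    H0 returns [5, -22]
    H1 returns [5, -22]
    H2 returns [[5, -22]]
  branch[1] choose=5:
    emit(5) @ H0 ⇒ out+=5
    H0 returns [5, -22]
    H1 returns [5, -22]
    H2 returns [[5, -22]]
  branch[2] choose=6:
    emit(6) @ H0 ⇒ out+=6
    H0 returns [6, -22]
    H1 returns [6, -22]
    H2 returns [[6, -22]]
= [[5, -22], [5, -22], [6, -22]]

Answer: [[5, -22], [5, -22], [6, -22]]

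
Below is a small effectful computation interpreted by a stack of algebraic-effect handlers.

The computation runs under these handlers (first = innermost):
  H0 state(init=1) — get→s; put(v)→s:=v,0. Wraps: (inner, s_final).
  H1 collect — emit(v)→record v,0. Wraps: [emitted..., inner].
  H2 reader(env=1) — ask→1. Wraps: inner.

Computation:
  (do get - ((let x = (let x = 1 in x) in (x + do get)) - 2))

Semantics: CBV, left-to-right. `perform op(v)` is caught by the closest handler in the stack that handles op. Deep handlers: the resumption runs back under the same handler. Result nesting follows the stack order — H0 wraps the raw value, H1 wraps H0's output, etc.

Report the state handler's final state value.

Answer: 1

Evaluation trace:
get @ H0 ⇒ 1
get @ H0 ⇒ 1
H0 returns (1, 1)
H1 returns [(1, 1)]
H2 returns [(1, 1)]
= [(1, 1)]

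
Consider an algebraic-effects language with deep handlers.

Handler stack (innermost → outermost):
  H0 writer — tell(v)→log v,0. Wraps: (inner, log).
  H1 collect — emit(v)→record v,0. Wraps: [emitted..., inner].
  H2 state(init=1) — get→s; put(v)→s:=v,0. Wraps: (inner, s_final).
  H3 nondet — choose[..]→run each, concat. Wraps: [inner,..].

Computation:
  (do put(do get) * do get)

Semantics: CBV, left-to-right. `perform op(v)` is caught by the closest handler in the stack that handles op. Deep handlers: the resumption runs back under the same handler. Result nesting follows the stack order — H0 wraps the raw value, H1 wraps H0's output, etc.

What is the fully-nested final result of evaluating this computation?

Answer: [([(0, ())], 1)]

Evaluation trace:
get @ H2 ⇒ 1
put(1) @ H2 ⇒ s:=1
get @ H2 ⇒ 1
H0 returns (0, ())
H1 returns [(0, ())]
H2 returns ([(0, ())], 1)
H3 returns [([(0, ())], 1)]
= [([(0, ())], 1)]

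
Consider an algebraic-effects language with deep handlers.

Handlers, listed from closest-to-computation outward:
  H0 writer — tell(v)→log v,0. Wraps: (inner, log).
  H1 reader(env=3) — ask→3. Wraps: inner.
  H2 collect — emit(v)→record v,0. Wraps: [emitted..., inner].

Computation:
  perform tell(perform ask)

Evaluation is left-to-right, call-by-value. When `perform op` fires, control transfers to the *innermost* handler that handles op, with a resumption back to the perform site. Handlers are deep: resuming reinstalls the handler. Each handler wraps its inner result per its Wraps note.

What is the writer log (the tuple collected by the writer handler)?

Answer: (3)

Evaluation trace:
ask @ H1 ⇒ 3
tell(3) @ H0 ⇒ log+=3
H0 returns (0, (3))
H1 returns (0, (3))
H2 returns [(0, (3))]
= [(0, (3))]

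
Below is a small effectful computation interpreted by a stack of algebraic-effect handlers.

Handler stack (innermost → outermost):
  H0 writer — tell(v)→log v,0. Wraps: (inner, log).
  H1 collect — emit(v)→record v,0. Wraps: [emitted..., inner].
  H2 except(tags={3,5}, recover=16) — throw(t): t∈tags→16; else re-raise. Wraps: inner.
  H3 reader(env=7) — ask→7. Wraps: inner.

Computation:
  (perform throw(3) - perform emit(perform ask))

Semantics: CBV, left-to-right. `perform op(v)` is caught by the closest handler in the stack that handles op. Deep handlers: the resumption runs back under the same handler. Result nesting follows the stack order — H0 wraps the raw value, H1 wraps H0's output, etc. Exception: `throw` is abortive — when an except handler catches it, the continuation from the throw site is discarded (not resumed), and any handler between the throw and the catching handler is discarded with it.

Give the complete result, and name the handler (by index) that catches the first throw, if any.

Answer: 16 ; first throw caught by: H2

Step-by-step:
throw(3) @ H2 caught ⇒ 16
H3 returns 16
= 16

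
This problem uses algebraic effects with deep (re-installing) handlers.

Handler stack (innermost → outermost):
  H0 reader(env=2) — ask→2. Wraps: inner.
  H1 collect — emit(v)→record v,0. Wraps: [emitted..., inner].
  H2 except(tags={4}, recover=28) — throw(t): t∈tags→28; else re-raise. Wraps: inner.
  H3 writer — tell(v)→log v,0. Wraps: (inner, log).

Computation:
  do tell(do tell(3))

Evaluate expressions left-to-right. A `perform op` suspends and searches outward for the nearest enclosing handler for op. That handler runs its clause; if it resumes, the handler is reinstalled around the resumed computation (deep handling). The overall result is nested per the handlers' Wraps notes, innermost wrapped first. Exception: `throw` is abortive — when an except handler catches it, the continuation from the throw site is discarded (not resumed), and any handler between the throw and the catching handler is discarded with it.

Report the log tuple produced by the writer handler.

Answer: (3, 0)

Evaluation trace:
tell(3) @ H3 ⇒ log+=3
tell(0) @ H3 ⇒ log+=0
H0 returns 0
H1 returns [0]
H2 returns [0]
H3 returns ([0], (3, 0))
= ([0], (3, 0))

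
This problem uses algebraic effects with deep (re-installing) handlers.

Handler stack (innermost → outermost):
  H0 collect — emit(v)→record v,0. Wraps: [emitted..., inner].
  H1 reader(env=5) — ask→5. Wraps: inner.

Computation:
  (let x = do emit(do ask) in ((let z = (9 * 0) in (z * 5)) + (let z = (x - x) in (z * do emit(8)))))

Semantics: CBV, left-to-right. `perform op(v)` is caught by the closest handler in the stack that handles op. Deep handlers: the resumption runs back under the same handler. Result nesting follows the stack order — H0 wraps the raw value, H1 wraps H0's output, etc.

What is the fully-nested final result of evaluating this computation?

Evaluation trace:
ask @ H1 ⇒ 5
emit(5) @ H0 ⇒ out+=5
emit(8) @ H0 ⇒ out+=8
H0 returns [5, 8, 0]
H1 returns [5, 8, 0]
= [5, 8, 0]

Answer: [5, 8, 0]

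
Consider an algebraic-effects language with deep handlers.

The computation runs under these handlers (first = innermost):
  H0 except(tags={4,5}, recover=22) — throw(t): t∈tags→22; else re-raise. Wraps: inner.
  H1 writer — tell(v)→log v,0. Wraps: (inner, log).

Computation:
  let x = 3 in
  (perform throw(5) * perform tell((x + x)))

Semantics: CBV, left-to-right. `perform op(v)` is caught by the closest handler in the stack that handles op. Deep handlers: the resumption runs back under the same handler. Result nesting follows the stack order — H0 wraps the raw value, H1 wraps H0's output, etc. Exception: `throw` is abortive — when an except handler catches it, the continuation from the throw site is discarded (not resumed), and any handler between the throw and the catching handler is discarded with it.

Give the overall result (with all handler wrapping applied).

Step-by-step:
throw(5) @ H0 caught ⇒ 22
H1 returns (22, ())
= (22, ())

Answer: (22, ())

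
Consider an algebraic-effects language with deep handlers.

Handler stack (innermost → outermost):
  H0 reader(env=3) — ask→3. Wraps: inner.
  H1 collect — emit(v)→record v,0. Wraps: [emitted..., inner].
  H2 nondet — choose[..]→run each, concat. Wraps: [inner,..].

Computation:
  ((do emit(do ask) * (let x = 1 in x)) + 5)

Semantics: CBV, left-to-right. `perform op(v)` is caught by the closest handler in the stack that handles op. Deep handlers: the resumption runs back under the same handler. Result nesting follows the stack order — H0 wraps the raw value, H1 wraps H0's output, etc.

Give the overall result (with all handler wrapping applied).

Answer: [[3, 5]]

Step-by-step:
ask @ H0 ⇒ 3
emit(3) @ H1 ⇒ out+=3
H0 returns 5
H1 returns [3, 5]
H2 returns [[3, 5]]
= [[3, 5]]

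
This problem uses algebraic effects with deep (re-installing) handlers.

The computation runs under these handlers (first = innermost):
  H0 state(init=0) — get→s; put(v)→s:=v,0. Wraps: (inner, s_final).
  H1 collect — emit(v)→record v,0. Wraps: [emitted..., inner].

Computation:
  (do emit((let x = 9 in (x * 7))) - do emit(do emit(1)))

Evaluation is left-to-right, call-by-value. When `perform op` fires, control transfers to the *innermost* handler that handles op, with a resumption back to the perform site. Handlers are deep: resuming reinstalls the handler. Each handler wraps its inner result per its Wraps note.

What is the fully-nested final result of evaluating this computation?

Step-by-step:
emit(63) @ H1 ⇒ out+=63
emit(1) @ H1 ⇒ out+=1
emit(0) @ H1 ⇒ out+=0
H0 returns (0, 0)
H1 returns [63, 1, 0, (0, 0)]
= [63, 1, 0, (0, 0)]

Answer: [63, 1, 0, (0, 0)]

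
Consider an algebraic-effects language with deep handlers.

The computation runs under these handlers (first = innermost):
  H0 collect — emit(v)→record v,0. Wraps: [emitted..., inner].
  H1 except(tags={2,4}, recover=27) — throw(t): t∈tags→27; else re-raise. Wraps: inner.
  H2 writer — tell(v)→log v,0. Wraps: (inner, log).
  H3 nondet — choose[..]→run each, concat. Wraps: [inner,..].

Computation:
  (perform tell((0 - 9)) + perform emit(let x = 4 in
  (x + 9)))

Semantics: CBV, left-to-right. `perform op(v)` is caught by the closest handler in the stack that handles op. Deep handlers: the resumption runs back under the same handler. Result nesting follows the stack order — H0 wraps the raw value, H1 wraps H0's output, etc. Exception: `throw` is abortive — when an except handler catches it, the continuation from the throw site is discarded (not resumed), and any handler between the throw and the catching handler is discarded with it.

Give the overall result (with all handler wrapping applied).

Answer: [([13, 0], (-9))]

Evaluation trace:
tell(-9) @ H2 ⇒ log+=-9
emit(13) @ H0 ⇒ out+=13
H0 returns [13, 0]
H1 returns [13, 0]
H2 returns ([13, 0], (-9))
H3 returns [([13, 0], (-9))]
= [([13, 0], (-9))]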